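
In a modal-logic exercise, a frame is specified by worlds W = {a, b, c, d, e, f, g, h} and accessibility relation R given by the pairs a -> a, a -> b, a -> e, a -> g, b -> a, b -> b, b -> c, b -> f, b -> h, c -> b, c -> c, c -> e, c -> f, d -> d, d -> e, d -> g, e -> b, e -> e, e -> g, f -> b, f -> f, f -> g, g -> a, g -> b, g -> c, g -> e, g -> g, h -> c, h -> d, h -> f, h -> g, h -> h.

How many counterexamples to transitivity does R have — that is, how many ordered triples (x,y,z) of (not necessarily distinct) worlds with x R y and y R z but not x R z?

Enumerating: (a,b,c), (a,b,f), (a,b,h), (a,g,c), (b,a,e), (b,a,g), (b,c,e), (b,f,g), (b,h,d), (b,h,g), (c,b,a), (c,b,h), … and 28 more.
Total: 40.

40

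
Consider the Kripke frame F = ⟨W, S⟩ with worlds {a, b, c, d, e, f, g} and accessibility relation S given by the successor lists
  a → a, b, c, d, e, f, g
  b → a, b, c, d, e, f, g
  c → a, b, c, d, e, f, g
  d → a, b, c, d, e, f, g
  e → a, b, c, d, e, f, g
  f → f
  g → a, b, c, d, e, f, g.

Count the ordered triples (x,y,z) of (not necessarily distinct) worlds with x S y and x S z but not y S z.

36

Enumerating: (a,f,a), (a,f,b), (a,f,c), (a,f,d), (a,f,e), (a,f,g), (b,f,a), (b,f,b), (b,f,c), (b,f,d), (b,f,e), (b,f,g), … and 24 more.
Total: 36.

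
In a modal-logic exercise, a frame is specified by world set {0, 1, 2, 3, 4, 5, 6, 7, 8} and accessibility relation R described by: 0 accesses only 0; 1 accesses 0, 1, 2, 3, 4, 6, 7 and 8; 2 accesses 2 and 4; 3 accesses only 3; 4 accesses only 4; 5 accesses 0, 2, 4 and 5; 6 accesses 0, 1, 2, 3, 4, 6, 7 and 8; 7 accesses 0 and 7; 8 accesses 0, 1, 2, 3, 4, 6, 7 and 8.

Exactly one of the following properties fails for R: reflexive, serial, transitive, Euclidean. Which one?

Reflexive: yes — every world is R-related to itself.
Serial: yes — every world has a successor (e.g. 0 R 0).
Transitive: yes — every two-step R-path is closed by a direct edge.
Euclidean: no — 1 R 0 and 1 R 2, but not 0 R 2.
Only Euclidean fails.

Euclidean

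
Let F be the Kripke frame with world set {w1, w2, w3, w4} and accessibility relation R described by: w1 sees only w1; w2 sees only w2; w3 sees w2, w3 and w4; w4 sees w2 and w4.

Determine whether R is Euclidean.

No

Euclidean: no — w3 R w2 and w3 R w4, but not w2 R w4.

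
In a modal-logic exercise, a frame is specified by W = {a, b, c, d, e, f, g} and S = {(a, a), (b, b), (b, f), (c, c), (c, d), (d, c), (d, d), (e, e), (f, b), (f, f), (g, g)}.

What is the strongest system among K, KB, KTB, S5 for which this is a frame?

S5

Symmetric (axiom B): yes — every pair in S has its reverse in S.
Reflexive (axiom T): yes — every world is S-related to itself.
Euclidean (axiom 5): yes — any two successors of a common world are S-related.
So F validates K, KB, KTB, S5. The strongest is S5.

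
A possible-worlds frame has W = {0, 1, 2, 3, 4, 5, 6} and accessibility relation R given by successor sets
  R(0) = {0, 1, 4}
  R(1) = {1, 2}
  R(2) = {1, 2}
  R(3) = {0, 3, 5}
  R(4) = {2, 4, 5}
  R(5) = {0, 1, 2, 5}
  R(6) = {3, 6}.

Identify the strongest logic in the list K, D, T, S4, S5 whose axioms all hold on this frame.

Serial (axiom D): yes — every world has a successor (e.g. 0 R 0).
Reflexive (axiom T): yes — every world is R-related to itself.
Transitive (axiom 4): no — 0 R 1 and 1 R 2, but not 0 R 2.
Euclidean (axiom 5): no — 0 R 1 and 0 R 4, but not 1 R 4.
So F validates K, D, T; S4 would additionally require R to be transitive. The strongest is T.

T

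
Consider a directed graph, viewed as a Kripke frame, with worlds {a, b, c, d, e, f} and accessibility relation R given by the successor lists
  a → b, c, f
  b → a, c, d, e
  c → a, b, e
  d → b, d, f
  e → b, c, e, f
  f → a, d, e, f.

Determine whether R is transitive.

Transitive: no — a R b and b R d, but not a R d.

No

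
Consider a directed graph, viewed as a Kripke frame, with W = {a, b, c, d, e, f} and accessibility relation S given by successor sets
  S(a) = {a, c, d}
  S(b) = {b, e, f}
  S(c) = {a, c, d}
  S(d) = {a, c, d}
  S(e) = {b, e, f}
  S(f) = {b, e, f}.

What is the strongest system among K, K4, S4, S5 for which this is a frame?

Transitive (axiom 4): yes — every two-step S-path is closed by a direct edge.
Reflexive (axiom T): yes — every world is S-related to itself.
Euclidean (axiom 5): yes — any two successors of a common world are S-related.
So F validates K, K4, S4, S5. The strongest is S5.

S5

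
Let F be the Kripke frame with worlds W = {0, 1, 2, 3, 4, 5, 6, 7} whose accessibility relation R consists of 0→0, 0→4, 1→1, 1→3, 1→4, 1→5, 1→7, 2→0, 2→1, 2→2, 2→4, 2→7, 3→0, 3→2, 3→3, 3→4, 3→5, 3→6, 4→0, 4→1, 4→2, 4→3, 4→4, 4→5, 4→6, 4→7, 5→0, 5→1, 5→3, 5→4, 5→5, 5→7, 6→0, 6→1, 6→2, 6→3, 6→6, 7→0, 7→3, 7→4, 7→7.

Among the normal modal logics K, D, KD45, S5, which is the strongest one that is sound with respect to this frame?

D

Serial (axiom D): yes — every world has a successor (e.g. 0 R 0).
Euclidean (axiom 5): no — 1 R 3 and 1 R 7, but not 3 R 7.
Transitive (axiom 4): no — 0 R 4 and 4 R 1, but not 0 R 1.
Reflexive (axiom T): yes — every world is R-related to itself.
So F validates K, D; KD45 would additionally require R to be Euclidean and transitive. The strongest is D.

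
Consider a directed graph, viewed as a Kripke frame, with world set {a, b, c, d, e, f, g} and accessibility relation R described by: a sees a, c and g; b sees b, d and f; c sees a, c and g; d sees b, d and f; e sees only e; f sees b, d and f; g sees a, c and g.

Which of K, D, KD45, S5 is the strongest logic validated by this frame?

Serial (axiom D): yes — every world has a successor (e.g. a R a).
Euclidean (axiom 5): yes — any two successors of a common world are R-related.
Transitive (axiom 4): yes — every two-step R-path is closed by a direct edge.
Reflexive (axiom T): yes — every world is R-related to itself.
So F validates K, D, KD45, S5. The strongest is S5.

S5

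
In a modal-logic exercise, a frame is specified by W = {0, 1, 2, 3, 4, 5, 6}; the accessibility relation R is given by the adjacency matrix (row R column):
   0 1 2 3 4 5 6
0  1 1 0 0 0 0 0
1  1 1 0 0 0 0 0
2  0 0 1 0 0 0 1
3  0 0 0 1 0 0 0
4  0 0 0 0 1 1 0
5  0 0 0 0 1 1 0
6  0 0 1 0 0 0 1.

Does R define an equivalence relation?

Yes

Reflexive: yes — every world is R-related to itself.
Symmetric: yes — every pair in R has its reverse in R.
Transitive: yes — every two-step R-path is closed by a direct edge.
So R is an equivalence relation.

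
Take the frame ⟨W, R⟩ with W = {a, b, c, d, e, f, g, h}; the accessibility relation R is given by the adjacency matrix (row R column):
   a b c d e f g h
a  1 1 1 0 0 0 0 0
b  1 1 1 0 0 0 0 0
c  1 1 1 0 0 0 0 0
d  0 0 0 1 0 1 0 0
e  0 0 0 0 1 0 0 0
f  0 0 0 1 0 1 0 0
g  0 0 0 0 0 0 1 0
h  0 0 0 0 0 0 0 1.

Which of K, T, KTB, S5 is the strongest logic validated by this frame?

S5

Reflexive (axiom T): yes — every world is R-related to itself.
Symmetric (axiom B): yes — every pair in R has its reverse in R.
Euclidean (axiom 5): yes — any two successors of a common world are R-related.
So F validates K, T, KTB, S5. The strongest is S5.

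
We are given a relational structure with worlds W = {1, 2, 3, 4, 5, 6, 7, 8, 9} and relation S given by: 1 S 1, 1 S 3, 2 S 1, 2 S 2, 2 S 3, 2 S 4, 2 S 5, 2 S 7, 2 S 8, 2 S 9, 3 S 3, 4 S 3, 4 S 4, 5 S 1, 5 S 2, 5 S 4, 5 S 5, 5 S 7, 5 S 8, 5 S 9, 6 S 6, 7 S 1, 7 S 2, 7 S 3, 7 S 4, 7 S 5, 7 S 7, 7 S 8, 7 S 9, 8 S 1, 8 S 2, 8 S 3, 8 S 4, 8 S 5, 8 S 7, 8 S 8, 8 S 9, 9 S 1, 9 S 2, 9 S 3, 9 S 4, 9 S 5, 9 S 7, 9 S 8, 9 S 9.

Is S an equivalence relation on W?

No

Reflexive: yes — every world is S-related to itself.
Symmetric: no — 1 S 3 but not 3 S 1.
Transitive: no — 5 S 1 and 1 S 3, but not 5 S 3.
So S is not an equivalence relation.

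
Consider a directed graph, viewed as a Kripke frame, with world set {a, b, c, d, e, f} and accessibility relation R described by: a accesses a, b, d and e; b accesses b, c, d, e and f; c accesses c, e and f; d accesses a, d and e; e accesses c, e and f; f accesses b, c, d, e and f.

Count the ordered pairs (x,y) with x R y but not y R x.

7

Enumerating: (a,b), (a,e), (b,c), (b,d), (b,e), (d,e), (f,d).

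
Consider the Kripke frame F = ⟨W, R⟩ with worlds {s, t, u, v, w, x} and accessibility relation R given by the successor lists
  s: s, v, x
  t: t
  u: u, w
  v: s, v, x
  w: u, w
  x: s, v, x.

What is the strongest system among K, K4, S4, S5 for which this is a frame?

Transitive (axiom 4): yes — every two-step R-path is closed by a direct edge.
Reflexive (axiom T): yes — every world is R-related to itself.
Euclidean (axiom 5): yes — any two successors of a common world are R-related.
So F validates K, K4, S4, S5. The strongest is S5.

S5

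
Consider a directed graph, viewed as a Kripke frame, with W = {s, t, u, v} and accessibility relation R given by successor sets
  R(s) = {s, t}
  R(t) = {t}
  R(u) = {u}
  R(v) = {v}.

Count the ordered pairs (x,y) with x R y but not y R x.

Enumerating: (s,t).

1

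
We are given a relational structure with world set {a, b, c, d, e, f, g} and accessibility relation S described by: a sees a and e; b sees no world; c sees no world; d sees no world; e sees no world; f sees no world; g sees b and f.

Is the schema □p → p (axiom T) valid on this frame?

No

By correspondence theory, T is valid on a frame iff S is reflexive.
Reflexive: no — b is not related to itself.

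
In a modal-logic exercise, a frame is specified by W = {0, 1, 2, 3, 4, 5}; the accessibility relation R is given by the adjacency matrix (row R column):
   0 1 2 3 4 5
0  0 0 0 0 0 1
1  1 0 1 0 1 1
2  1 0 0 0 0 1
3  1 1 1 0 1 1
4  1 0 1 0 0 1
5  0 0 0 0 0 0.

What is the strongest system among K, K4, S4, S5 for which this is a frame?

K4

Transitive (axiom 4): yes — every two-step R-path is closed by a direct edge.
Reflexive (axiom T): no — 0 is not related to itself.
Euclidean (axiom 5): no — 1 R 0 and 1 R 2, but not 0 R 2.
So F validates K, K4; S4 would additionally require R to be reflexive. The strongest is K4.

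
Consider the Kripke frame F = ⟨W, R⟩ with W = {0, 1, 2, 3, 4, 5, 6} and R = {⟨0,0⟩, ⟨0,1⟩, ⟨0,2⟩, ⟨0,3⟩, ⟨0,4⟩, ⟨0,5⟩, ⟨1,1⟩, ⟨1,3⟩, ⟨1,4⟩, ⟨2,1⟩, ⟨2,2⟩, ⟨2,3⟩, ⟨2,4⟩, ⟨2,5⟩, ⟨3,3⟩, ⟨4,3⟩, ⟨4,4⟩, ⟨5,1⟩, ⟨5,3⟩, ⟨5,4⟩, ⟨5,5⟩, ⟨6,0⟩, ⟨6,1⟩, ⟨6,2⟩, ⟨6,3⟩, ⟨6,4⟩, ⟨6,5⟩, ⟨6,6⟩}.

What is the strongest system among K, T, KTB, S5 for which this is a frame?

Reflexive (axiom T): yes — every world is R-related to itself.
Symmetric (axiom B): no — 0 R 1 but not 1 R 0.
Euclidean (axiom 5): no — 0 R 1 and 0 R 2, but not 1 R 2.
So F validates K, T; KTB would additionally require R to be symmetric. The strongest is T.

T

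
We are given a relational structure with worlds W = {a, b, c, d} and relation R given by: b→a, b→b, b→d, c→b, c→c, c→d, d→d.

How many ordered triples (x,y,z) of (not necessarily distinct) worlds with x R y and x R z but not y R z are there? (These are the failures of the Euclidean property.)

8

Enumerating: (b,a,a), (b,a,b), (b,a,d), (b,d,a), (b,d,b), (c,b,c), (c,d,b), (c,d,c).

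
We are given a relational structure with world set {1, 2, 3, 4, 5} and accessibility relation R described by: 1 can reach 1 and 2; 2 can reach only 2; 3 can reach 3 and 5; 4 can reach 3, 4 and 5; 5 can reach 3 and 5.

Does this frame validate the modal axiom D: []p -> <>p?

Yes

The schema D characterises exactly the serial frames.
Serial: yes — every world has a successor (e.g. 1 R 1).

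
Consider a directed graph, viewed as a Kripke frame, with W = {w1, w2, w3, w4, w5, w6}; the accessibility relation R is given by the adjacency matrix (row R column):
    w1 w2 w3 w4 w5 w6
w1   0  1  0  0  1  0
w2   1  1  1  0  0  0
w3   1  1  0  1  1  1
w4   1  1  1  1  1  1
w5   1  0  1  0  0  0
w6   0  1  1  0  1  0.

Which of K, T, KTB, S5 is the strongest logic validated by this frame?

Reflexive (axiom T): no — w1 is not related to itself.
Symmetric (axiom B): no — w3 R w1 but not w1 R w3.
Euclidean (axiom 5): no — w1 R w2 and w1 R w5, but not w2 R w5.
So F validates K; T would additionally require R to be reflexive. The strongest is K.

K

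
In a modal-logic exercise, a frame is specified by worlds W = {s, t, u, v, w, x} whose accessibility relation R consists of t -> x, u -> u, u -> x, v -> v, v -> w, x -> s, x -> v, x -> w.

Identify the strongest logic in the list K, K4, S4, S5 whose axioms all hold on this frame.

Transitive (axiom 4): no — t R x and x R s, but not t R s.
Reflexive (axiom T): no — s is not related to itself.
Euclidean (axiom 5): no — x R s and x R v, but not s R v.
So F validates K; K4 would additionally require R to be transitive. The strongest is K.

K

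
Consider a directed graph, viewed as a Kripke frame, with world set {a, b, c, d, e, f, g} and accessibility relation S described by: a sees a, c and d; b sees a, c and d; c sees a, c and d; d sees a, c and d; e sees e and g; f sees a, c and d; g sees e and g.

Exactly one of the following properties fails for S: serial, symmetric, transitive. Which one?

Serial: yes — every world has a successor (e.g. a S a).
Symmetric: no — b S a but not a S b.
Transitive: yes — every two-step S-path is closed by a direct edge.
Only symmetric fails.

symmetric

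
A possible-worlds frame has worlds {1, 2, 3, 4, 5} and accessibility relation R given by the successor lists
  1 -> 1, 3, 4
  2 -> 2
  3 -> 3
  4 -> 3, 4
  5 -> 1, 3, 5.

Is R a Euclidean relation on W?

No

Euclidean: no — 1 R 3 and 1 R 4, but not 3 R 4.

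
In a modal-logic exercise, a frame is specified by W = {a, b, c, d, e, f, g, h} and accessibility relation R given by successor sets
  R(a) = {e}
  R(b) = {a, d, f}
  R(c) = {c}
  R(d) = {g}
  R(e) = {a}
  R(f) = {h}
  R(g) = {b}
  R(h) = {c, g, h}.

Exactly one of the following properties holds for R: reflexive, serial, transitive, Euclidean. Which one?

serial

Reflexive: no — a is not related to itself.
Serial: yes — every world has a successor (e.g. a R e).
Transitive: no — b R a and a R e, but not b R e.
Euclidean: no — b R a and b R d, but not a R d.
Only serial holds.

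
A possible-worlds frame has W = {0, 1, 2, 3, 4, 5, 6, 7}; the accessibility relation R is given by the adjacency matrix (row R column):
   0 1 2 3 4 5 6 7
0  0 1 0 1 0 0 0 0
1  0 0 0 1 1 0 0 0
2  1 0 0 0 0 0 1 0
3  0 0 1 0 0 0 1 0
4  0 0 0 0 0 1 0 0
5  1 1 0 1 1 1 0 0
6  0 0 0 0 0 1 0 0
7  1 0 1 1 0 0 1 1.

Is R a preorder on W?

Reflexive: no — 0 is not related to itself.
Transitive: no — 0 R 1 and 1 R 4, but not 0 R 4.
So R is not a preorder.

No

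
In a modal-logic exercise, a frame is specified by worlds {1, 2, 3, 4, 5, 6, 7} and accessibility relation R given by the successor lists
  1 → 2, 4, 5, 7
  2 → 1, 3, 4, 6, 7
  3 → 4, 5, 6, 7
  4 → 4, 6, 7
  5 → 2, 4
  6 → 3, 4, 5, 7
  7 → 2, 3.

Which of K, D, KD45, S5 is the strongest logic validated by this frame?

Serial (axiom D): yes — every world has a successor (e.g. 1 R 2).
Euclidean (axiom 5): no — 1 R 2 and 1 R 5, but not 2 R 5.
Transitive (axiom 4): no — 1 R 2 and 2 R 3, but not 1 R 3.
Reflexive (axiom T): no — 1 is not related to itself.
So F validates K, D; KD45 would additionally require R to be Euclidean and transitive. The strongest is D.

D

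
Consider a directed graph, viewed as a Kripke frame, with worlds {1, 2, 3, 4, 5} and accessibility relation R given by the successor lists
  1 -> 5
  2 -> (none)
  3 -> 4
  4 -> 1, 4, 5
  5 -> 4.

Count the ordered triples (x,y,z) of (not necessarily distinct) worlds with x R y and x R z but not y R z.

5

Enumerating: (1,5,5), (4,1,1), (4,1,4), (4,5,1), (4,5,5).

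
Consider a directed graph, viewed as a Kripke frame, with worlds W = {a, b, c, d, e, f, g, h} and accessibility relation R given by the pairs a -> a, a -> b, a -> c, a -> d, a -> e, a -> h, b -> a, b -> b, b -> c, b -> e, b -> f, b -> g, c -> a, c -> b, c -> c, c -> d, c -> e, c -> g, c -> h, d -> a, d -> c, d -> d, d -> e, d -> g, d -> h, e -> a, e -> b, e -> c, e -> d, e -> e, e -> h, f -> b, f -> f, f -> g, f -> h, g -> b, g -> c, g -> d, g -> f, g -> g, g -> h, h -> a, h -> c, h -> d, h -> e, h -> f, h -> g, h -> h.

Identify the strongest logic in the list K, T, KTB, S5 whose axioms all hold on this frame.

Reflexive (axiom T): yes — every world is R-related to itself.
Symmetric (axiom B): yes — every pair in R has its reverse in R.
Euclidean (axiom 5): no — a R b and a R d, but not b R d.
So F validates K, T, KTB; S5 would additionally require R to be Euclidean. The strongest is KTB.

KTB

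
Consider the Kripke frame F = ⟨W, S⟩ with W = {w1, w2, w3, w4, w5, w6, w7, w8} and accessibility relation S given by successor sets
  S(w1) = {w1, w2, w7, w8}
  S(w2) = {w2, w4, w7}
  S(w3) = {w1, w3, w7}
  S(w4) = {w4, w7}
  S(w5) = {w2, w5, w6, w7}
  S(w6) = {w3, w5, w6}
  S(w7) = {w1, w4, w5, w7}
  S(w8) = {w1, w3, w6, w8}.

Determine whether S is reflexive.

Yes

Reflexive: yes — every world is S-related to itself.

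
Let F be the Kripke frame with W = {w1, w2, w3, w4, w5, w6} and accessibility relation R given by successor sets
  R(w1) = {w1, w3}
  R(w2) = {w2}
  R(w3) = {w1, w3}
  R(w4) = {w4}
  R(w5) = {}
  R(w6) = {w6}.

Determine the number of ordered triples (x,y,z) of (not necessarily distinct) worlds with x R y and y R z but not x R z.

0

R is transitive; there are no such tuples.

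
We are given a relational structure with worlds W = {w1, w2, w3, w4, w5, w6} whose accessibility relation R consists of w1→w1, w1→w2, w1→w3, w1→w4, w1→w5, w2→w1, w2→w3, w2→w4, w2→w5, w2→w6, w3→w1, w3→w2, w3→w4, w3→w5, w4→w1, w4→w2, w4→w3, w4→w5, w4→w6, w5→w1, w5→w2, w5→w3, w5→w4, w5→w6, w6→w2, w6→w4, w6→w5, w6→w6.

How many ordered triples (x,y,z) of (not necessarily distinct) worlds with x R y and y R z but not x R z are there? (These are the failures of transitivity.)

31

Enumerating: (w1,w2,w6), (w1,w4,w6), (w1,w5,w6), (w2,w1,w2), (w2,w3,w2), (w2,w4,w2), (w2,w5,w2), (w2,w6,w2), (w3,w1,w3), (w3,w2,w3), (w3,w2,w6), (w3,w4,w3), … and 19 more.
Total: 31.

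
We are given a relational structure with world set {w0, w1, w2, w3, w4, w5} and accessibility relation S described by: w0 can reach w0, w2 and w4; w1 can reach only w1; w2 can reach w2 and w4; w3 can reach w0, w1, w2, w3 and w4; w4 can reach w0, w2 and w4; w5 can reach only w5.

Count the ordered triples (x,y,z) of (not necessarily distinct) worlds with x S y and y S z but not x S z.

Enumerating: (w2,w4,w0).

1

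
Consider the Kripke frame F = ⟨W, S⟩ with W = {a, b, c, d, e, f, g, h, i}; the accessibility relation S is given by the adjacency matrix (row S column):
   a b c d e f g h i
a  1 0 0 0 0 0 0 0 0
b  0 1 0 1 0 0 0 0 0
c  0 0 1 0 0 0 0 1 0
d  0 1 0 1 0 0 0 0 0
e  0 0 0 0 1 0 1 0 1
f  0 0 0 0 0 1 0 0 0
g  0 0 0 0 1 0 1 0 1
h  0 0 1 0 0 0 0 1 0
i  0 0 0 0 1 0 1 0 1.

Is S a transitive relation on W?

Yes

Transitive: yes — every two-step S-path is closed by a direct edge.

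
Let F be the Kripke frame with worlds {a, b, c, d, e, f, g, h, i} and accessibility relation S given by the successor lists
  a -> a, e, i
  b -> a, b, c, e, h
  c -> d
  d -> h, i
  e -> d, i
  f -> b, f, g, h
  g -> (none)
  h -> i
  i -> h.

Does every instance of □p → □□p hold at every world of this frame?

No

By correspondence theory, 4 is valid on a frame iff S is transitive.
Transitive: no — a S e and e S d, but not a S d.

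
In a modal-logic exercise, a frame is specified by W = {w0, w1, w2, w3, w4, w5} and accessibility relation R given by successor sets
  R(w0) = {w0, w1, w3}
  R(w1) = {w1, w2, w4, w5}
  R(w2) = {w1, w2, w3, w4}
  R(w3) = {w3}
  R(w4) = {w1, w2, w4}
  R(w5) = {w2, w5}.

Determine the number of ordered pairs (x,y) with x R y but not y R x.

5

Enumerating: (w0,w1), (w0,w3), (w1,w5), (w2,w3), (w5,w2).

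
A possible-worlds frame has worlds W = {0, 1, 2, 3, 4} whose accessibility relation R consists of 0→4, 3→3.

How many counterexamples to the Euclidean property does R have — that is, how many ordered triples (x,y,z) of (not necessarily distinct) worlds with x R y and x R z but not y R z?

1

Enumerating: (0,4,4).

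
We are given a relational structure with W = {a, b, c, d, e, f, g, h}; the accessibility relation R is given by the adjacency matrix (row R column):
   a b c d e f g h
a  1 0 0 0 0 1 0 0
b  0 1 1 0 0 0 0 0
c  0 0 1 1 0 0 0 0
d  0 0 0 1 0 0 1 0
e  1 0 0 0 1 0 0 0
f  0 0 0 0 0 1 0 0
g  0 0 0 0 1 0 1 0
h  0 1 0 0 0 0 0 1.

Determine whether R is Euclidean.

Euclidean: no — a R f and a R a, but not f R a.

No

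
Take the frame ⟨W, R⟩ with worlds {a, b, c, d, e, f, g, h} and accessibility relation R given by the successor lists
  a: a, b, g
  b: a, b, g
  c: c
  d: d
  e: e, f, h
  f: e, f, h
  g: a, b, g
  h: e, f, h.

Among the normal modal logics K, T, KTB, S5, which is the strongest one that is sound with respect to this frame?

S5

Reflexive (axiom T): yes — every world is R-related to itself.
Symmetric (axiom B): yes — every pair in R has its reverse in R.
Euclidean (axiom 5): yes — any two successors of a common world are R-related.
So F validates K, T, KTB, S5. The strongest is S5.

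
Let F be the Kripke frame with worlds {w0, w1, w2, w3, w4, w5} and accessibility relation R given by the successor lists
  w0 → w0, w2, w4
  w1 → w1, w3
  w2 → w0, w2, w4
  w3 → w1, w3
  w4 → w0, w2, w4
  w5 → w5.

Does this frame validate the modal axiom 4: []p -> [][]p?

Yes

Axiom 4 corresponds to the accessibility relation being transitive.
Transitive: yes — every two-step R-path is closed by a direct edge.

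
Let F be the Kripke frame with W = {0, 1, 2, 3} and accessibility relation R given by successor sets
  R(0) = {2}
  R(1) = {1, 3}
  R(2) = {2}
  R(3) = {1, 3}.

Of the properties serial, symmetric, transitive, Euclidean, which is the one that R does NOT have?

Serial: yes — every world has a successor (e.g. 0 R 2).
Symmetric: no — 0 R 2 but not 2 R 0.
Transitive: yes — every two-step R-path is closed by a direct edge.
Euclidean: yes — any two successors of a common world are R-related.
Only symmetric fails.

symmetric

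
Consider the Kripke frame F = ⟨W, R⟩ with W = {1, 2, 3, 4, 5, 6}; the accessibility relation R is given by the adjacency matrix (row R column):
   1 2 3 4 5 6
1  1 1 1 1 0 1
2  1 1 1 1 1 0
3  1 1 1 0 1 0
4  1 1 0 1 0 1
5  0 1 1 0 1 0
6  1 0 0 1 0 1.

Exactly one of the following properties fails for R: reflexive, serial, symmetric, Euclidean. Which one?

Reflexive: yes — every world is R-related to itself.
Serial: yes — every world has a successor (e.g. 1 R 1).
Symmetric: yes — every pair in R has its reverse in R.
Euclidean: no — 1 R 2 and 1 R 6, but not 2 R 6.
Only Euclidean fails.

Euclidean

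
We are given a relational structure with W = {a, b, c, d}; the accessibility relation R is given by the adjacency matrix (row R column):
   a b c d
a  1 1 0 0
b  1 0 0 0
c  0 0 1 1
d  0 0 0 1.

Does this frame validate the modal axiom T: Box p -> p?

No

The schema T characterises exactly the reflexive frames.
Reflexive: no — b is not related to itself.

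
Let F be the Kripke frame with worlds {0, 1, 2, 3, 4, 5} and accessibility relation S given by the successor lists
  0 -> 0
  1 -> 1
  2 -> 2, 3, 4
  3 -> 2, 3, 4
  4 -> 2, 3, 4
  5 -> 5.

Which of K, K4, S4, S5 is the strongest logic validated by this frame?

S5

Transitive (axiom 4): yes — every two-step S-path is closed by a direct edge.
Reflexive (axiom T): yes — every world is S-related to itself.
Euclidean (axiom 5): yes — any two successors of a common world are S-related.
So F validates K, K4, S4, S5. The strongest is S5.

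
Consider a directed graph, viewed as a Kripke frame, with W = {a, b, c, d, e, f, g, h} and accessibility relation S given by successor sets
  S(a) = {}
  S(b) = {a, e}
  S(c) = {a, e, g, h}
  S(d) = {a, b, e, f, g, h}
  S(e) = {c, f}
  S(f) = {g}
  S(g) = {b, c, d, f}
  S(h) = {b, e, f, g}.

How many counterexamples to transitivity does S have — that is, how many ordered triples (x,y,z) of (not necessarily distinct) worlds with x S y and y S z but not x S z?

Enumerating: (b,e,c), (b,e,f), (c,e,c), (c,e,f), (c,g,b), (c,g,c), (c,g,d), (c,g,f), (c,h,b), (c,h,f), (d,e,c), (d,g,c), … and 25 more.
Total: 37.

37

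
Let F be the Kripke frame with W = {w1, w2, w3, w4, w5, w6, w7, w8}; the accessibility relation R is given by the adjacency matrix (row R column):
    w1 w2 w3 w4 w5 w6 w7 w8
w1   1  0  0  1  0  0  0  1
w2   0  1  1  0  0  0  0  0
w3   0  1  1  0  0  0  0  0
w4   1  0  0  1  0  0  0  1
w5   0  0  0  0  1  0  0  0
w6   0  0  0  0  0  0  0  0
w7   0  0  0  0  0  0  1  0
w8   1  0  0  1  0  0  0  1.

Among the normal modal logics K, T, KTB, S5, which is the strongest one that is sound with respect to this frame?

Reflexive (axiom T): no — w6 is not related to itself.
Symmetric (axiom B): yes — every pair in R has its reverse in R.
Euclidean (axiom 5): yes — any two successors of a common world are R-related.
So F validates K; T would additionally require R to be reflexive. The strongest is K.

K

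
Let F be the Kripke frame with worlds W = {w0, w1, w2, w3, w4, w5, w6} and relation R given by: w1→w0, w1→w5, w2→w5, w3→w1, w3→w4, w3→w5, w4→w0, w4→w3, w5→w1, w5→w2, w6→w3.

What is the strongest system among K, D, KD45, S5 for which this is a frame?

K

Serial (axiom D): no — w0 has no R-successor.
Euclidean (axiom 5): no — w1 R w0 and w1 R w5, but not w0 R w5.
Transitive (axiom 4): no — w1 R w5 and w5 R w2, but not w1 R w2.
Reflexive (axiom T): no — w0 is not related to itself.
So F validates K; D would additionally require R to be serial. The strongest is K.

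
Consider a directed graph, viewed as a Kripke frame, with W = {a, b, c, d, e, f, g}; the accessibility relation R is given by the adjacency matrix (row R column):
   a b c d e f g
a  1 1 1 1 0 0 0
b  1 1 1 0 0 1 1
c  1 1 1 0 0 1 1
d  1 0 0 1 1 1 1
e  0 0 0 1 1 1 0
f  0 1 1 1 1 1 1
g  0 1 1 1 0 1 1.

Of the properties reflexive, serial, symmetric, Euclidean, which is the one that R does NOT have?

Reflexive: yes — every world is R-related to itself.
Serial: yes — every world has a successor (e.g. a R a).
Symmetric: yes — every pair in R has its reverse in R.
Euclidean: no — a R b and a R d, but not b R d.
Only Euclidean fails.

Euclidean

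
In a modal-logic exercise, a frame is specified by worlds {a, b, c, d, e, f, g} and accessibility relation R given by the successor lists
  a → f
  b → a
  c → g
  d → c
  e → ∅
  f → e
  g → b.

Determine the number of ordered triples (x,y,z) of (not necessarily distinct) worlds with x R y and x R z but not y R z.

Enumerating: (a,f,f), (b,a,a), (c,g,g), (d,c,c), (f,e,e), (g,b,b).

6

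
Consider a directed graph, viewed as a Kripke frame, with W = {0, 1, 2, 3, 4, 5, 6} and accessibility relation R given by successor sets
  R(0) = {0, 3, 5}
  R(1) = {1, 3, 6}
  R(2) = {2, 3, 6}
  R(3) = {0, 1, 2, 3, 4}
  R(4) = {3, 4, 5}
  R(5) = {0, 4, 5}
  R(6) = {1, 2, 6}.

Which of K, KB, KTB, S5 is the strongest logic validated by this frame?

KTB

Symmetric (axiom B): yes — every pair in R has its reverse in R.
Reflexive (axiom T): yes — every world is R-related to itself.
Euclidean (axiom 5): no — 0 R 3 and 0 R 5, but not 3 R 5.
So F validates K, KB, KTB; S5 would additionally require R to be Euclidean. The strongest is KTB.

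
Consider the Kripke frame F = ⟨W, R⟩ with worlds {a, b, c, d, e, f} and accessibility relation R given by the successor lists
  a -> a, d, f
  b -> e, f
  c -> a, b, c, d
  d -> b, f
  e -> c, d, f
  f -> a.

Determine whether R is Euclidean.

No

Euclidean: no — a R f and a R d, but not f R d.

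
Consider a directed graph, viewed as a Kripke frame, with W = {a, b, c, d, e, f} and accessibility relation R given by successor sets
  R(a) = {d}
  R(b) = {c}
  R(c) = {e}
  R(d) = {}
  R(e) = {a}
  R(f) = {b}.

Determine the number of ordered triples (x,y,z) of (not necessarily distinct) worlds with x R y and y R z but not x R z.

Enumerating: (b,c,e), (c,e,a), (e,a,d), (f,b,c).

4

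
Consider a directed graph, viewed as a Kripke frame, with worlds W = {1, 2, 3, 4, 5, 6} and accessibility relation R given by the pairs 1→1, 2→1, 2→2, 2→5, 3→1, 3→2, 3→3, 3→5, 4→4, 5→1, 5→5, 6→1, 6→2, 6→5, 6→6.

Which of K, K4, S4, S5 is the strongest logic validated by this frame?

Transitive (axiom 4): yes — every two-step R-path is closed by a direct edge.
Reflexive (axiom T): yes — every world is R-related to itself.
Euclidean (axiom 5): no — 2 R 1 and 2 R 5, but not 1 R 5.
So F validates K, K4, S4; S5 would additionally require R to be Euclidean. The strongest is S4.

S4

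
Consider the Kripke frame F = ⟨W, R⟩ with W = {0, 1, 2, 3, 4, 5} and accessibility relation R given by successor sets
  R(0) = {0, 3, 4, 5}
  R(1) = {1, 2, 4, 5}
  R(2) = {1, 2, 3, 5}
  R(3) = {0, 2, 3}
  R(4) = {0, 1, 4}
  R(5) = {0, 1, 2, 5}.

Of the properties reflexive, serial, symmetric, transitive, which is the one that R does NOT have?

transitive

Reflexive: yes — every world is R-related to itself.
Serial: yes — every world has a successor (e.g. 0 R 0).
Symmetric: yes — every pair in R has its reverse in R.
Transitive: no — 0 R 3 and 3 R 2, but not 0 R 2.
Only transitive fails.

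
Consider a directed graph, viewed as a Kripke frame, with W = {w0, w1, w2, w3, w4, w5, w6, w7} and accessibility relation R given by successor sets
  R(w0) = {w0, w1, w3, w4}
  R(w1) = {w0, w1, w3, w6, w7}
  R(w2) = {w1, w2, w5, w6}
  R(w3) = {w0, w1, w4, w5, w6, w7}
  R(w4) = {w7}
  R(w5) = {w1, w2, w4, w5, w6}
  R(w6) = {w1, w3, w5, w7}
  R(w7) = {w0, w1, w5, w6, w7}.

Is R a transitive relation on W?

Transitive: no — w0 R w1 and w1 R w6, but not w0 R w6.

No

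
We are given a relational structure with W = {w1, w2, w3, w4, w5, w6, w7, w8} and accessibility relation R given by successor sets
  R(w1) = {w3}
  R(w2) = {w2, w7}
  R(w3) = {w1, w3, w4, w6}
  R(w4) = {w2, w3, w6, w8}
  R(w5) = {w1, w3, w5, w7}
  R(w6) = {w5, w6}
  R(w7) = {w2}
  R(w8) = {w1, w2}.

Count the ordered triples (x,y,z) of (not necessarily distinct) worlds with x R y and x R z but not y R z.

33

Enumerating: (w2,w7,w7), (w3,w1,w1), (w3,w1,w4), (w3,w1,w6), (w3,w4,w1), (w3,w4,w4), (w3,w6,w1), (w3,w6,w3), (w3,w6,w4), (w4,w2,w3), (w4,w2,w6), (w4,w2,w8), … and 21 more.
Total: 33.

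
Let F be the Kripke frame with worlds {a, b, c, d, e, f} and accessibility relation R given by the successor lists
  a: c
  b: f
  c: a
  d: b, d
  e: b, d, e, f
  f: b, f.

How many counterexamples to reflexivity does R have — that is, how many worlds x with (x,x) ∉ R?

3

Enumerating: a, b, c.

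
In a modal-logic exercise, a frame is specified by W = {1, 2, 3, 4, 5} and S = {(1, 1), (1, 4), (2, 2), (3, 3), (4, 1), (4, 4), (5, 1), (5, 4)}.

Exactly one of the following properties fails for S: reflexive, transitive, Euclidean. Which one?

Reflexive: no — 5 is not related to itself.
Transitive: yes — every two-step S-path is closed by a direct edge.
Euclidean: yes — any two successors of a common world are S-related.
Only reflexive fails.

reflexive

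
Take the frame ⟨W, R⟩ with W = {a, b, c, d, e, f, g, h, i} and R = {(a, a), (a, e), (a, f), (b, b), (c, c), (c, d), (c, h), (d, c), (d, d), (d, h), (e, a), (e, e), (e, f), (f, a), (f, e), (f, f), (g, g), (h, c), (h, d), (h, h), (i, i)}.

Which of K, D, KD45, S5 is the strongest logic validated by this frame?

Serial (axiom D): yes — every world has a successor (e.g. a R a).
Euclidean (axiom 5): yes — any two successors of a common world are R-related.
Transitive (axiom 4): yes — every two-step R-path is closed by a direct edge.
Reflexive (axiom T): yes — every world is R-related to itself.
So F validates K, D, KD45, S5. The strongest is S5.

S5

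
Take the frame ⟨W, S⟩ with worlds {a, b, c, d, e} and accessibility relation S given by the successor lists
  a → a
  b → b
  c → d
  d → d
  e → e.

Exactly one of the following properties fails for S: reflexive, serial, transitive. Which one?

Reflexive: no — c is not related to itself.
Serial: yes — every world has a successor (e.g. a S a).
Transitive: yes — every two-step S-path is closed by a direct edge.
Only reflexive fails.

reflexive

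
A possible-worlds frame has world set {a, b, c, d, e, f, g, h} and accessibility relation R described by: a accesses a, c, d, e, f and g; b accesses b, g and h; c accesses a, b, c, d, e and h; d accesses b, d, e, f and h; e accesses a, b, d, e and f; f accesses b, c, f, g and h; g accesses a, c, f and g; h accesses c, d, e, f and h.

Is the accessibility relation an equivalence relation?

Reflexive: yes — every world is R-related to itself.
Symmetric: no — a R d but not d R a.
Transitive: no — a R c and c R b, but not a R b.
So R is not an equivalence relation.

No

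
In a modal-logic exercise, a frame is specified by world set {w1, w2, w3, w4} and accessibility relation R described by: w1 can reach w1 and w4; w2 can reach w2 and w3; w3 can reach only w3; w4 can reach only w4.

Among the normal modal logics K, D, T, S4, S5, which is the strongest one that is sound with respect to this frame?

S4

Serial (axiom D): yes — every world has a successor (e.g. w1 R w1).
Reflexive (axiom T): yes — every world is R-related to itself.
Transitive (axiom 4): yes — every two-step R-path is closed by a direct edge.
Euclidean (axiom 5): no — w1 R w4 and w1 R w1, but not w4 R w1.
So F validates K, D, T, S4; S5 would additionally require R to be Euclidean. The strongest is S4.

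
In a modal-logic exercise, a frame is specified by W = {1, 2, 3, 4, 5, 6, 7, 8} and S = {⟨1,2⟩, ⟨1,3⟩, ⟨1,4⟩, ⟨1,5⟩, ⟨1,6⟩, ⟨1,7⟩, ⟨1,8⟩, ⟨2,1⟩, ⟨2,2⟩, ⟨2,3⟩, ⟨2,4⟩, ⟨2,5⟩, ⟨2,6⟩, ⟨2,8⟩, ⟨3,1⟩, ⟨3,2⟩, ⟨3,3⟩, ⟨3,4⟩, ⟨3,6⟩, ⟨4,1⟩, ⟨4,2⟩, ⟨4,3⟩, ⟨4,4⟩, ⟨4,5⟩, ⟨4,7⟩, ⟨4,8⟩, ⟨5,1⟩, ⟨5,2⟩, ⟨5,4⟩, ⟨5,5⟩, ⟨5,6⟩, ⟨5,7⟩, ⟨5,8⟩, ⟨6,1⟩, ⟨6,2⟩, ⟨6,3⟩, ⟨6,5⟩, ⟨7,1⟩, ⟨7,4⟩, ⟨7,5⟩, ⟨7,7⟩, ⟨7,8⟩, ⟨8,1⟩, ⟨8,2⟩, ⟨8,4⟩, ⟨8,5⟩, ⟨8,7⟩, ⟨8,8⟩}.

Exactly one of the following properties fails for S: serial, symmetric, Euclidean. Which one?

Euclidean

Serial: yes — every world has a successor (e.g. 1 S 2).
Symmetric: yes — every pair in S has its reverse in S.
Euclidean: no — 1 S 2 and 1 S 7, but not 2 S 7.
Only Euclidean fails.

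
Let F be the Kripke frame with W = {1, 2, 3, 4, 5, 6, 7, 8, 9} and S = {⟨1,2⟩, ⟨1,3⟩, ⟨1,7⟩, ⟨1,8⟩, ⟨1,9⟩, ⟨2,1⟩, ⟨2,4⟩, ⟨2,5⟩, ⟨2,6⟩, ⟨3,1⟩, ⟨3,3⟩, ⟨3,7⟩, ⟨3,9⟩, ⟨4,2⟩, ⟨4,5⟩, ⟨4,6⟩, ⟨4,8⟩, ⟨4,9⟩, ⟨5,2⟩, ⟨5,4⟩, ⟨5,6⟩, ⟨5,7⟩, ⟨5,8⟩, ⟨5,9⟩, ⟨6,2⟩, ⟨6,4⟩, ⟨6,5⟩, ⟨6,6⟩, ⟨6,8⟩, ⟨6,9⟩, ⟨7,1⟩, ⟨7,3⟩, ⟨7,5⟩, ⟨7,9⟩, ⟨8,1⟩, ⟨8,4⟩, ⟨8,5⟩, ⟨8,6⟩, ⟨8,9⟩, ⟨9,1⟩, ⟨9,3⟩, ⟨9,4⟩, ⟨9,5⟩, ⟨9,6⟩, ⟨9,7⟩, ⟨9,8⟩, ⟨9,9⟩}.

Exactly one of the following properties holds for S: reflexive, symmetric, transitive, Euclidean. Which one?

Reflexive: no — 1 is not related to itself.
Symmetric: yes — every pair in S has its reverse in S.
Transitive: no — 1 S 2 and 2 S 4, but not 1 S 4.
Euclidean: no — 1 S 2 and 1 S 3, but not 2 S 3.
Only symmetric holds.

symmetric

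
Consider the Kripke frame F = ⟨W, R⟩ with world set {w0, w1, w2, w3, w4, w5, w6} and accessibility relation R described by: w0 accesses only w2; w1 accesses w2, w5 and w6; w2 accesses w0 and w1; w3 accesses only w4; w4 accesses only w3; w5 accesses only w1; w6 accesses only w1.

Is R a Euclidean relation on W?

No

Euclidean: no — w1 R w2 and w1 R w5, but not w2 R w5.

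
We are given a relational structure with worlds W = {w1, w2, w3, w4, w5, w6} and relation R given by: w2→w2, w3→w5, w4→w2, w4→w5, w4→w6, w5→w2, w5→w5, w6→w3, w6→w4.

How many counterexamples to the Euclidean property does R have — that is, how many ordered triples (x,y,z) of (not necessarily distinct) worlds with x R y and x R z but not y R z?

11

Enumerating: (w4,w2,w5), (w4,w2,w6), (w4,w5,w6), (w4,w6,w2), (w4,w6,w5), (w4,w6,w6), (w5,w2,w5), (w6,w3,w3), (w6,w3,w4), (w6,w4,w3), (w6,w4,w4).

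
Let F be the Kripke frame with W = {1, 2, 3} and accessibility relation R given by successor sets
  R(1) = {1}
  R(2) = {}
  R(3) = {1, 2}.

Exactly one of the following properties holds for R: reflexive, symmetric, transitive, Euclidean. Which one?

transitive

Reflexive: no — 2 is not related to itself.
Symmetric: no — 3 R 1 but not 1 R 3.
Transitive: yes — every two-step R-path is closed by a direct edge.
Euclidean: no — 3 R 1 and 3 R 2, but not 1 R 2.
Only transitive holds.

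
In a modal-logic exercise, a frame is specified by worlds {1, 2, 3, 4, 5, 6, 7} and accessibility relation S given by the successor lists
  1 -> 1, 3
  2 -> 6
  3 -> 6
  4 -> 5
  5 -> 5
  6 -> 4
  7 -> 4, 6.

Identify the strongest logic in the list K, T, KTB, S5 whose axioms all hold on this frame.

K

Reflexive (axiom T): no — 2 is not related to itself.
Symmetric (axiom B): no — 1 S 3 but not 3 S 1.
Euclidean (axiom 5): no — 7 S 4 and 7 S 6, but not 4 S 6.
So F validates K; T would additionally require S to be reflexive. The strongest is K.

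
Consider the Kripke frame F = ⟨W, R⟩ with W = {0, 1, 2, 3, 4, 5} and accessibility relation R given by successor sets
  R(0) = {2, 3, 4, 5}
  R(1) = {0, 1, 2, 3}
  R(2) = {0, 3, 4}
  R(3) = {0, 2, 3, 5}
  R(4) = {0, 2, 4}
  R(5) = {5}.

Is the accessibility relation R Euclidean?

No

Euclidean: no — 0 R 2 and 0 R 5, but not 2 R 5.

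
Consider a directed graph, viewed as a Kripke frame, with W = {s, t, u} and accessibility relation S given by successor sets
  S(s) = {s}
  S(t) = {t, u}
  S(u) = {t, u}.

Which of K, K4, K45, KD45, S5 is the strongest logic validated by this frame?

Transitive (axiom 4): yes — every two-step S-path is closed by a direct edge.
Euclidean (axiom 5): yes — any two successors of a common world are S-related.
Serial (axiom D): yes — every world has a successor (e.g. s S s).
Reflexive (axiom T): yes — every world is S-related to itself.
So F validates K, K4, K45, KD45, S5. The strongest is S5.

S5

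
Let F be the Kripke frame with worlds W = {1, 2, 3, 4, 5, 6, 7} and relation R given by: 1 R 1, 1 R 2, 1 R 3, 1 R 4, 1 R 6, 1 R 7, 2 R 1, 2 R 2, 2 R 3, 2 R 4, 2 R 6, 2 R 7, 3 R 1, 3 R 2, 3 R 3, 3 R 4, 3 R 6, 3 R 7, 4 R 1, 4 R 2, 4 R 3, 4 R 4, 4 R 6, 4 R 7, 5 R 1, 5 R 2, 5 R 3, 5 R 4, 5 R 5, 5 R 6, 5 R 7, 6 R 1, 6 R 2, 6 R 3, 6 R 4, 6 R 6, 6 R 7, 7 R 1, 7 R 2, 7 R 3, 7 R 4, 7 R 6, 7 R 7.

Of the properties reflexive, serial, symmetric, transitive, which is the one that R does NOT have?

symmetric

Reflexive: yes — every world is R-related to itself.
Serial: yes — every world has a successor (e.g. 1 R 1).
Symmetric: no — 5 R 1 but not 1 R 5.
Transitive: yes — every two-step R-path is closed by a direct edge.
Only symmetric fails.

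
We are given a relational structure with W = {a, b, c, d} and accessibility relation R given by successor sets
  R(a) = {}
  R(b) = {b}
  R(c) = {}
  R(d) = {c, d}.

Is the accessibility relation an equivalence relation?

Reflexive: no — a is not related to itself.
Symmetric: no — d R c but not c R d.
Transitive: yes — every two-step R-path is closed by a direct edge.
So R is not an equivalence relation.

No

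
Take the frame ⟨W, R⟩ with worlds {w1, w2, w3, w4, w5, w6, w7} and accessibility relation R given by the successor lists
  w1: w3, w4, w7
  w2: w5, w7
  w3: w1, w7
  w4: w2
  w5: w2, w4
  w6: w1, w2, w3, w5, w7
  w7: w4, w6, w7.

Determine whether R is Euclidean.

No

Euclidean: no — w1 R w3 and w1 R w4, but not w3 R w4.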